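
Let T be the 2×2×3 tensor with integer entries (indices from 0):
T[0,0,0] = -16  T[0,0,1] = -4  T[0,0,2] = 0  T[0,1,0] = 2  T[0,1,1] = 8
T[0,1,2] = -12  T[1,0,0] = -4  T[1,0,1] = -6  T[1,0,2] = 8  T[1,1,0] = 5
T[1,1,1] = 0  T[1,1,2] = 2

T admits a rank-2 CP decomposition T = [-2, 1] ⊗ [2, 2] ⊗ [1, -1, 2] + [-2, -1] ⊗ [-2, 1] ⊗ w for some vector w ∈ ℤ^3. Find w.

Subtract the known terms from T to get the rank-1 residual R = [-2, -1] ⊗ [-2, 1] ⊗ w, so R[i,j,k] = a[i]·b[j]·w[k]. Pick indices with nonzero a[0]·b[0] = (-2)·(-2) = 4. Only the fibre through (0,0,·) is needed: R[0,0,:] = T[0,0,:] − Σₗ aₗ[0]bₗ[0]cₗ = [-16, -4, 0] − (-2)·(2)·[1, -1, 2] = [-12, -8, 8]. Then w[k] = R[0,0,k] / 4 for each k, giving w = [-12, -8, 8] / 4 = [-3, -2, 2].

w = [-3, -2, 2]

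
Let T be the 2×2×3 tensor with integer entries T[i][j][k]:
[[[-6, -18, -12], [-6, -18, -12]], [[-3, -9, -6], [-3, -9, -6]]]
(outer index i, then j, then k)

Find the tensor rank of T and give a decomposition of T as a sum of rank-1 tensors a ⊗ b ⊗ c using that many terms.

rank(T) = 1

Lower bound: T ≠ 0 (e.g. T[0,0,0] = -6), so rank(T) ≥ 1.
Upper bound: if T = a ⊗ b ⊗ c then every fibre of T is a multiple of the corresponding factor, so read the factors off the fibres through the nonzero entry T[0,0,0] = -6.
The mode-1 fibre T[:,0,0] = [-6, -3] gives a = [2, 1] (primitive direction); the mode-2 fibre T[0,:,0] = [-6, -6] gives b = [1, 1]; then c[k] = T[0,0,k] / (a[0]·b[0]) = [-6, -18, -12] / 2 = [-3, -9, -6].
Expanding [2, 1] ⊗ [1, 1] ⊗ [-3, -9, -6] reproduces all 12 entries of T, so T = [2, 1] ⊗ [1, 1] ⊗ [-3, -9, -6] and rank(T) ≤ 1.
These bounds meet, so rank(T) = 1.
Check entry T[0,0,0] = -6: (2)·(1)·(-3) = -6.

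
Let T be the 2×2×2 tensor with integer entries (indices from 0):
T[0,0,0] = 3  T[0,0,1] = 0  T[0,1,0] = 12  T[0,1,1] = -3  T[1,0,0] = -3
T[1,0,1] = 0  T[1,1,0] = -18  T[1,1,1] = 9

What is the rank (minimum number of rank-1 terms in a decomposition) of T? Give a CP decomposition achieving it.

rank(T) = 2

Lower bound: the mode-2 unfolding of T (rows indexed by j, columns by (i,k) = (0,0), (0,1), (1,0), (1,1)) is [[3, 0, -3, 0], [12, -3, -18, 9]].
There the 2×2 minor on rows j ∈ {0, 1}, columns (i,k) ∈ {(0,0), (0,1)} is det [[3, 0], [12, -3]] = -9 ≠ 0, so this unfolding has rank ≥ 2; CP rank is at least every unfolding rank, so rank(T) ≥ 2. (Unfolding ranks only ever bound the CP rank from below — rank(T) can be strictly larger than all of them — so the matching upper bound has to come from an explicit 2-term decomposition.)
Upper bound — finding two terms. Write S_k = T[:,:,k] for the frontal slices: S₀ = [[3, 12], [-3, -18]], S₁ = [[0, -3], [0, 9]].
If T = a₁ ⊗ b₁ ⊗ c₁ + a₂ ⊗ b₂ ⊗ c₂ then each S_k = c₁[k]·a₁b₁ᵀ + c₂[k]·a₂b₂ᵀ. S₀ and S₁ are linearly independent, so a₁b₁ᵀ and a₂b₂ᵀ must span the same plane of matrices: they are the rank-1 matrices of the form x·S₀ + y·S₁.
det(x·S₀ + y·S₁) is −18·x² + 18·xy = (-18)·(x − y)(x), vanishing at (x:y) = (1:1) and (0:1).
M₁ = S₀ + S₁ = [[3, 9], [-3, -9]] = 3·(1, -1)(1, 3)ᵀ and M₂ = S₁ = [[0, -3], [0, 9]] = (-3)·(1, -3)(0, 1)ᵀ, so take a₁ = (1, -1), b₁ = (1, 3), a₂ = (1, -3), b₂ = (0, 1).
Each slice is an integer combination of E₁ = a₁b₁ᵀ and E₂ = a₂b₂ᵀ: S₀ = 3·E₁ + 3·E₂, S₁ = −3·E₂; reading off coefficients, c₁ = (3, 0) and c₂ = (3, -3).
Hence T = (1, -1) ⊗ (1, 3) ⊗ (3, 0) + (1, -3) ⊗ (0, 1) ⊗ (3, -3), so rank(T) ≤ 2.
These bounds meet, so rank(T) = 2.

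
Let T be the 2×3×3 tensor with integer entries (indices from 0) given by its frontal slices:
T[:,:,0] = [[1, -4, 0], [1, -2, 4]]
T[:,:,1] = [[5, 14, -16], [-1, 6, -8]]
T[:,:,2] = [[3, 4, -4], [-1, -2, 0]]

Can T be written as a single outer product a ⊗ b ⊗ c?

No

The mode-2 unfolding of T (rows indexed by j, columns by (i,k) = (0,0), (0,1), (0,2), (1,0), (1,1), (1,2)) is [[1, 5, 3, 1, -1, -1], [-4, 14, 4, -2, 6, -2], [0, -16, -4, 4, -8, 0]].
There the 3×3 minor on rows j ∈ {0, 1, 2}, columns (i,k) ∈ {(0,0), (0,1), (0,2)} is det [[1, 5, 3], [-4, 14, 4], [0, -16, -4]] = 120 ≠ 0, so this unfolding has rank ≥ 3; CP rank is at least every unfolding rank, so rank(T) ≥ 3.
In particular rank(T) ≥ 3 > 1, so T is not rank-1.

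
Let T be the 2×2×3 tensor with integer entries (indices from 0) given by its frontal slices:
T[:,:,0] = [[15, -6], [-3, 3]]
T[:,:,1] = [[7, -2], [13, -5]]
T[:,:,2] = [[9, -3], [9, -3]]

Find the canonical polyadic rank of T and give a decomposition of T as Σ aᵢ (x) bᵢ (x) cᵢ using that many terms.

rank(T) = 2

Lower bound: the mode-1 unfolding of T (rows indexed by i, columns by (j,k) = (0,0), (0,1), (0,2), (1,0), (1,1), (1,2)) is [[15, 7, 9, -6, -2, -3], [-3, 13, 9, 3, -5, -3]].
There the 2×2 minor on rows i ∈ {0, 1}, columns (j,k) ∈ {(0,0), (0,1)} is det [[15, 7], [-3, 13]] = 216 ≠ 0, so this unfolding has rank ≥ 2; CP rank is at least every unfolding rank, so rank(T) ≥ 2. (Unfolding ranks only ever bound the CP rank from below — rank(T) can be strictly larger than all of them — so the matching upper bound has to come from an explicit 2-term decomposition.)
Upper bound — finding two terms. Write S_k = T[:,:,k] for the frontal slices: S₀ = [[15, -6], [-3, 3]], S₁ = [[7, -2], [13, -5]], S₂ = [[9, -3], [9, -3]].
If T = a₁ (x) b₁ (x) c₁ + a₂ (x) b₂ (x) c₂ then each S_k = c₁[k]·a₁b₁ᵀ + c₂[k]·a₂b₂ᵀ. S₀ and S₁ are linearly independent, so a₁b₁ᵀ and a₂b₂ᵀ must span the same plane of matrices: they are the rank-1 matrices of the form x·S₀ + y·S₁.
det(x·S₀ + y·S₁) is 27·x² + 18·xy − 9·y² = 9·(3·x − y)(x + y), vanishing at (x:y) = (1:3) and (1:-1).
M₁ = S₀ + 3·S₁ = [[36, -12], [36, -12]] = 12·[1, 1][3, -1]ᵀ and M₂ = S₀ − S₁ = [[8, -4], [-16, 8]] = 4·[1, -2][2, -1]ᵀ, so take a₁ = [1, 1], b₁ = [3, -1], a₂ = [1, -2], b₂ = [2, -1].
Each slice is an integer combination of E₁ = a₁b₁ᵀ and E₂ = a₂b₂ᵀ: S₀ = 3·E₁ + 3·E₂, S₁ = 3·E₁ − E₂, S₂ = 3·E₁; reading off coefficients, c₁ = [3, 3, 3] and c₂ = [3, -1, 0].
Hence T = [1, 1] (x) [3, -1] (x) [3, 3, 3] + [1, -2] (x) [2, -1] (x) [3, -1, 0], so rank(T) ≤ 2.
These bounds meet, so rank(T) = 2.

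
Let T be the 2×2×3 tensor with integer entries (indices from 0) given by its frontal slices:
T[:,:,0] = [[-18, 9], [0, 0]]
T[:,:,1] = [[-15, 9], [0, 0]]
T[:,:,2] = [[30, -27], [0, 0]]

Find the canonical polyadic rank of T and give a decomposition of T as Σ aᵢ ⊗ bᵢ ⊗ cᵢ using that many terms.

rank(T) = 2

Lower bound: the mode-3 unfolding of T (rows indexed by k, columns by (i,j) = (0,0), (0,1), (1,0), (1,1)) is [[-18, 9, 0, 0], [-15, 9, 0, 0], [30, -27, 0, 0]].
There the 2×2 minor on rows k ∈ {0, 1}, columns (i,j) ∈ {(0,0), (0,1)} is det [[-18, 9], [-15, 9]] = -27 ≠ 0, so this unfolding has rank ≥ 2; CP rank is at least every unfolding rank, so rank(T) ≥ 2. (Unfolding ranks only ever bound the CP rank from below — rank(T) can be strictly larger than all of them — so the matching upper bound has to come from an explicit 2-term decomposition.)
Upper bound — finding two terms. Every mode-1 slice of T is a multiple of one matrix: T[i,:,:] = a[i]·M with a = (1, 0) and M = [[-18, -15, 30], [9, 9, -27]] (rows indexed by j, columns by k). So it suffices to write M as a sum of two rank-1 matrices.
Splitting M by its rows (j = 0, 1), M = (1, 0)(-18, -15, 30)ᵀ + (0, 1)(9, 9, -27)ᵀ.
Hence T = (1, 0) ⊗ (1, 0) ⊗ (-18, -15, 30) + (1, 0) ⊗ (0, 1) ⊗ (9, 9, -27), so rank(T) ≤ 2.
These bounds meet, so rank(T) = 2.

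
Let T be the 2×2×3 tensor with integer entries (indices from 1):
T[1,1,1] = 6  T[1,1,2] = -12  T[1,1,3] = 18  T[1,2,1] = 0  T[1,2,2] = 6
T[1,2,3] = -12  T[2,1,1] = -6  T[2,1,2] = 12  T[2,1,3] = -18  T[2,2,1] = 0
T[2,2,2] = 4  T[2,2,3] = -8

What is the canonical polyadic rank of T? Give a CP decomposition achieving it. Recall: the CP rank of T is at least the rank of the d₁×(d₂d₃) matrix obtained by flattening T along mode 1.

rank(T) = 2

Lower bound: the mode-3 unfolding of T (rows indexed by k, columns by (i,j) = (1,1), (1,2), (2,1), (2,2)) is [[6, 0, -6, 0], [-12, 6, 12, 4], [18, -12, -18, -8]].
There the 2×2 minor on rows k ∈ {1, 2}, columns (i,j) ∈ {(1,1), (1,2)} is det [[6, 0], [-12, 6]] = 36 ≠ 0, so this unfolding has rank ≥ 2; CP rank is at least every unfolding rank, so rank(T) ≥ 2. (This is only a lower bound: in general the CP rank may exceed every unfolding rank, so we still need to exhibit 2 rank-1 terms summing to T.)
Upper bound — finding two terms. Write S_k = T[:,:,k] for the frontal slices: S₁ = [[6, 0], [-6, 0]], S₂ = [[-12, 6], [12, 4]], S₃ = [[18, -12], [-18, -8]].
If T = a₁ ⊗ b₁ ⊗ c₁ + a₂ ⊗ b₂ ⊗ c₂ then each S_k = c₁[k]·a₁b₁ᵀ + c₂[k]·a₂b₂ᵀ. S₁ and S₂ are linearly independent, so a₁b₁ᵀ and a₂b₂ᵀ must span the same plane of matrices: they are the rank-1 matrices of the form x·S₁ + y·S₂.
det(x·S₁ + y·S₂) is 60·xy − 120·y² = 60·(x − 2·y)(y), vanishing at (x:y) = (2:1) and (1:0).
M₁ = 2·S₁ + S₂ = [[0, 6], [0, 4]] = 2·[3, 2][0, 1]ᵀ and M₂ = S₁ = [[6, 0], [-6, 0]] = 6·[1, -1][1, 0]ᵀ, so take a₁ = [3, 2], b₁ = [0, 1], a₂ = [1, -1], b₂ = [1, 0].
Each slice is an integer combination of E₁ = a₁b₁ᵀ and E₂ = a₂b₂ᵀ: S₁ = 6·E₂, S₂ = 2·E₁ − 12·E₂, S₃ = −4·E₁ + 18·E₂; reading off coefficients, c₁ = [0, 2, -4] and c₂ = [6, -12, 18].
Hence T = [3, 2] ⊗ [0, 1] ⊗ [0, 2, -4] + [1, -1] ⊗ [1, 0] ⊗ [6, -12, 18], so rank(T) ≤ 2.
These bounds meet, so rank(T) = 2.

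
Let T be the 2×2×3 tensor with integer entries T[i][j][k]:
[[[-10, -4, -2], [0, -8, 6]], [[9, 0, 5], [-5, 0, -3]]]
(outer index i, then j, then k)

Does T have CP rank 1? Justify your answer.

No

The mode-3 unfolding of T (rows indexed by k, columns by (i,j) = (0,0), (0,1), (1,0), (1,1)) is [[-10, 0, 9, -5], [-4, -8, 0, 0], [-2, 6, 5, -3]].
There the 3×3 minor on rows k ∈ {0, 1, 2}, columns (i,j) ∈ {(0,0), (0,1), (1,0)} is det [[-10, 0, 9], [-4, -8, 0], [-2, 6, 5]] = 40 ≠ 0, so this unfolding has rank ≥ 3; CP rank is at least every unfolding rank, so rank(T) ≥ 3.
In particular rank(T) ≥ 3 > 1, so T is not rank-1.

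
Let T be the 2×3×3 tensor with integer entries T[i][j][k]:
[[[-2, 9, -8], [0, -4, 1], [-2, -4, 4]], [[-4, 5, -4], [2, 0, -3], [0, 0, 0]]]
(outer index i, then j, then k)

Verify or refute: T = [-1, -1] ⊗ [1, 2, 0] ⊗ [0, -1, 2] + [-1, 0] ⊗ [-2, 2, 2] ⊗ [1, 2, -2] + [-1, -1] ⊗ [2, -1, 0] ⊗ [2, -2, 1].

Reconstruct entrywise from the claimed factors. For example, T[0,2,2] = 4 and Σₗ aₗ[0]bₗ[2]cₗ[2] = (-1)·(0)·(2) + (-1)·(2)·(-2) + (-1)·(0)·(1) = 4; checking all 18 entries, every one matches. The claim holds.

Yes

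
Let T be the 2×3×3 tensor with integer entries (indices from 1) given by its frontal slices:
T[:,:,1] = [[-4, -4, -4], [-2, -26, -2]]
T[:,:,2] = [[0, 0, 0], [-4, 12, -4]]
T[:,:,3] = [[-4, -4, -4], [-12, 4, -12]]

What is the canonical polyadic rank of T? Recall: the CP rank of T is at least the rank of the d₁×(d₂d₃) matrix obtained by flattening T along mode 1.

2

Lower bound: in the mode-3 unfolding of T (rows indexed by k, columns by (i,j)) the 2×2 minor on rows k ∈ {1, 2}, columns (i,j) ∈ {(1,1), (2,1)} is det [[-4, -2], [0, -4]] = 16 ≠ 0, so that unfolding has rank ≥ 2 and hence rank(T) ≥ 2 (CP rank is at least every unfolding rank, though it can be larger).
Upper bound: with S_k = T[:,:,k], the two rank-1 terms a₁b₁ᵀ, a₂b₂ᵀ are the rank-1 members of the pencil x·S₁ + y·S₂.
The 2×2 minor of x·S₁ + y·S₂ on rows {1,2}, columns {1,2} is 96·x² − 64·xy = 32·(3·x − 2·y)(x), vanishing at (x:y) = (2:3) and (0:1).
M₁ = 2·S₁ + 3·S₂ = [[-8, -8, -8], [-16, -16, -16]] = (-8)·(1, 2)(1, 1, 1)ᵀ and M₂ = S₂ = [[0, 0, 0], [-4, 12, -4]] = (-4)·(0, 1)(1, -3, 1)ᵀ, so take a₁ = (1, 2), b₁ = (1, 1, 1), a₂ = (0, 1), b₂ = (1, -3, 1).
Each slice is an integer combination of E₁ = a₁b₁ᵀ and E₂ = a₂b₂ᵀ: S₁ = −4·E₁ + 6·E₂, S₂ = −4·E₂, S₃ = −4·E₁ − 4·E₂; reading off coefficients, c₁ = (-4, 0, -4) and c₂ = (6, -4, -4).
Hence T = (1, 2) ⊗ (1, 1, 1) ⊗ (-4, 0, -4) + (0, 1) ⊗ (1, -3, 1) ⊗ (6, -4, -4), so rank(T) ≤ 2.
These bounds meet, so rank(T) = 2.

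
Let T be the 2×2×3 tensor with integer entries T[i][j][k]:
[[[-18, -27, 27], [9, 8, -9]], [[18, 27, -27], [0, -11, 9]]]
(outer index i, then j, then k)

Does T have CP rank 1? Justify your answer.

No

The mode-1 unfolding of T (rows indexed by i, columns by (j,k) = (0,0), (0,1), (0,2), (1,0), (1,1), (1,2)) is [[-18, -27, 27, 9, 8, -9], [18, 27, -27, 0, -11, 9]].
There the 2×2 minor on rows i ∈ {0, 1}, columns (j,k) ∈ {(0,0), (1,0)} is det [[-18, 9], [18, 0]] = -162 ≠ 0, so this unfolding has rank ≥ 2; CP rank is at least every unfolding rank, so rank(T) ≥ 2.
In particular rank(T) ≥ 2 > 1, so T is not rank-1.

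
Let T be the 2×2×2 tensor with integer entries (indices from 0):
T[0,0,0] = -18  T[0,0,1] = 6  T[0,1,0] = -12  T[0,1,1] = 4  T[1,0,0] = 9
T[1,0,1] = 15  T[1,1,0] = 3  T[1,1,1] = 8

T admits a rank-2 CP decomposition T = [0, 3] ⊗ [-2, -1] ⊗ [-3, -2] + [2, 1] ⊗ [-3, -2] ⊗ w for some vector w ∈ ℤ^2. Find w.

Subtract the known terms from T to get the rank-1 residual R = [2, 1] ⊗ [-3, -2] ⊗ w, so R[i,j,k] = a[i]·b[j]·w[k]. Pick indices with nonzero a[0]·b[0] = (2)·(-3) = -6. Only the fibre through (0,0,·) is needed: R[0,0,:] = T[0,0,:] − Σₗ aₗ[0]bₗ[0]cₗ = [-18, 6] − (0)·(-2)·[-3, -2] = [-18, 6]. Then w[k] = R[0,0,k] / -6 for each k, giving w = [-18, 6] / -6 = [3, -1].

w = [3, -1]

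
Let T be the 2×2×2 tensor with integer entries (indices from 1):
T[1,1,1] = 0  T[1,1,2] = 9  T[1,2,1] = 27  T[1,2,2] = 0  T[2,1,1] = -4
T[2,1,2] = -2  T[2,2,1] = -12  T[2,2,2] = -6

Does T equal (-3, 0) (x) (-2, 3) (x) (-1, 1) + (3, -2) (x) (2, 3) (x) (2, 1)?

No

Reconstruct entry (1,1,1) from the claimed factors: Σₗ aₗ[1]bₗ[1]cₗ[1] = (-3)·(-2)·(-1) + (3)·(2)·(2) = 6, but T[1,1,1] = 0. The claim is false.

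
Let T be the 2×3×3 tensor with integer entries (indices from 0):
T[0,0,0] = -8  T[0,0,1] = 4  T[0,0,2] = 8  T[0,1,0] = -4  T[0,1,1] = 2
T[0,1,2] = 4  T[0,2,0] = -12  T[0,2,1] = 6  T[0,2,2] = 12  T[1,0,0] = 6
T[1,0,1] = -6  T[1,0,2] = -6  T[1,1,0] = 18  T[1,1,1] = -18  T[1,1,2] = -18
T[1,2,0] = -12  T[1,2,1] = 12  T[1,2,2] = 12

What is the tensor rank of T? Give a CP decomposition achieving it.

Lower bound: in the mode-1 unfolding of T (rows indexed by i, columns by (j,k)) the 2×2 minor on rows i ∈ {0, 1}, columns (j,k) ∈ {(0,0), (0,1)} is det [[-8, 4], [6, -6]] = 24 ≠ 0, so that unfolding has rank ≥ 2 and hence rank(T) ≥ 2 (CP rank is at least every unfolding rank, though it can be larger).
Upper bound: with S_k = T[:,:,k], the two rank-1 terms a₁b₁ᵀ, a₂b₂ᵀ are the rank-1 members of the pencil x·S₀ + y·S₁.
The 2×2 minor of x·S₀ + y·S₁ on rows {0,1}, columns {0,1} is −120·x² + 180·xy − 60·y² = (-60)·(2·x − y)(x − y), vanishing at (x:y) = (1:2) and (1:1).
M₁ = S₀ + 2·S₁ = [[0, 0, 0], [-6, -18, 12]] = (-6)·[0, 1][1, 3, -2]ᵀ and M₂ = S₀ + S₁ = [[-4, -2, -6], [0, 0, 0]] = (-2)·[1, 0][2, 1, 3]ᵀ, so take a₁ = [0, 1], b₁ = [1, 3, -2], a₂ = [1, 0], b₂ = [2, 1, 3].
Each slice is an integer combination of E₁ = a₁b₁ᵀ and E₂ = a₂b₂ᵀ: S₀ = 6·E₁ − 4·E₂, S₁ = −6·E₁ + 2·E₂, S₂ = −6·E₁ + 4·E₂; reading off coefficients, c₁ = [6, -6, -6] and c₂ = [-4, 2, 4].
Hence T = [0, 1] (x) [1, 3, -2] (x) [6, -6, -6] + [1, 0] (x) [2, 1, 3] (x) [-4, 2, 4], so rank(T) ≤ 2.
These bounds meet, so rank(T) = 2.

rank(T) = 2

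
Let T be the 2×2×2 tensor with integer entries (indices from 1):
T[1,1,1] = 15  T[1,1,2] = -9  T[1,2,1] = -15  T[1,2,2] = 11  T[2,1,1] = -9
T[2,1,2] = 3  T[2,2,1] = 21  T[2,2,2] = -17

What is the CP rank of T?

2

Lower bound: the mode-2 unfolding of T (rows indexed by j, columns by (i,k) = (1,1), (1,2), (2,1), (2,2)) is [[15, -9, -9, 3], [-15, 11, 21, -17]].
There the 2×2 minor on rows j ∈ {1, 2}, columns (i,k) ∈ {(1,1), (1,2)} is det [[15, -9], [-15, 11]] = 30 ≠ 0, so this unfolding has rank ≥ 2; CP rank is at least every unfolding rank, so rank(T) ≥ 2. (This is only a lower bound: in general the CP rank may exceed every unfolding rank, so we still need to exhibit 2 rank-1 terms summing to T.)
Upper bound — finding two terms. Write S_k = T[:,:,k] for the frontal slices: S₁ = [[15, -15], [-9, 21]], S₂ = [[-9, 11], [3, -17]].
If T = a₁ ∘ b₁ ∘ c₁ + a₂ ∘ b₂ ∘ c₂ then each S_k = c₁[k]·a₁b₁ᵀ + c₂[k]·a₂b₂ᵀ. S₁ and S₂ are linearly independent, so a₁b₁ᵀ and a₂b₂ᵀ must span the same plane of matrices: they are the rank-1 matrices of the form x·S₁ + y·S₂.
det(x·S₁ + y·S₂) is 180·x² − 300·xy + 120·y² = 60·(3·x − 2·y)(x − y), vanishing at (x:y) = (2:3) and (1:1).
M₁ = 2·S₁ + 3·S₂ = [[3, 3], [-9, -9]] = 3·[1, -3][1, 1]ᵀ and M₂ = S₁ + S₂ = [[6, -4], [-6, 4]] = 2·[1, -1][3, -2]ᵀ, so take a₁ = [1, -3], b₁ = [1, 1], a₂ = [1, -1], b₂ = [3, -2].
Each slice is an integer combination of E₁ = a₁b₁ᵀ and E₂ = a₂b₂ᵀ: S₁ = −3·E₁ + 6·E₂, S₂ = 3·E₁ − 4·E₂; reading off coefficients, c₁ = [-3, 3] and c₂ = [6, -4].
Hence T = [1, -3] ∘ [1, 1] ∘ [-3, 3] + [1, -1] ∘ [3, -2] ∘ [6, -4], so rank(T) ≤ 2.
These bounds meet, so rank(T) = 2.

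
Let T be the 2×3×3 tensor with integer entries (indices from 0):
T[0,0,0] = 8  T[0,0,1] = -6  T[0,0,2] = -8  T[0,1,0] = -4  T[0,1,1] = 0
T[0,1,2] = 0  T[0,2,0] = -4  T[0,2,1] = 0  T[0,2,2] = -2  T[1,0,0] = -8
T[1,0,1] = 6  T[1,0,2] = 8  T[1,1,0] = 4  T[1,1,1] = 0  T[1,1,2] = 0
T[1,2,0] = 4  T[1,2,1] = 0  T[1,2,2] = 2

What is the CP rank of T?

Lower bound: the mode-2 unfolding of T (rows indexed by j, columns by (i,k) = (0,0), (0,1), (0,2), (1,0), (1,1), (1,2)) is [[8, -6, -8, -8, 6, 8], [-4, 0, 0, 4, 0, 0], [-4, 0, -2, 4, 0, 2]].
There the 3×3 minor on rows j ∈ {0, 1, 2}, columns (i,k) ∈ {(0,0), (0,1), (0,2)} is det [[8, -6, -8], [-4, 0, 0], [-4, 0, -2]] = 48 ≠ 0, so this unfolding has rank ≥ 3; CP rank is at least every unfolding rank, so rank(T) ≥ 3. (This is only a lower bound: in general the CP rank may exceed every unfolding rank, so we still need to exhibit 3 rank-1 terms summing to T.)
Upper bound: T is a sum of 3 rank-1 terms, T = (1, -1) ⊗ (1, -1, -2) ⊗ (0, 0, 2) + (1, -1) ⊗ (1, 1, 1) ⊗ (0, -2, -2) + (1, -1) ⊗ (2, -1, -1) ⊗ (4, -2, -4) (written with every a and b primitive with positive leading entry and the scale carried by c; CP decompositions are not unique, and this one is verified by expanding entrywise), so rank(T) ≤ 3.
These bounds meet, so rank(T) = 3.
Check entry T[0,0,2] = -8: (1)·(1)·(2) + (1)·(1)·(-2) + (1)·(2)·(-4) = -8.

3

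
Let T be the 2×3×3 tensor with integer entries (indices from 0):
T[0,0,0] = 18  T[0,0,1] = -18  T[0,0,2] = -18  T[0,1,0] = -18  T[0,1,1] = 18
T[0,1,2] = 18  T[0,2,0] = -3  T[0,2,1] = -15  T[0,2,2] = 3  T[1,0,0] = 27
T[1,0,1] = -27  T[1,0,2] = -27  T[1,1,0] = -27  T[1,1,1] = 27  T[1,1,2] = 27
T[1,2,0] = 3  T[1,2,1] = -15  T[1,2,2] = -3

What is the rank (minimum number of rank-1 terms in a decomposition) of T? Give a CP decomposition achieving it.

Lower bound: the mode-1 unfolding of T (rows indexed by i, columns by (j,k) = (0,0), (0,1), (0,2), (1,0), (1,1), (1,2), (2,0), (2,1), (2,2)) is [[18, -18, -18, -18, 18, 18, -3, -15, 3], [27, -27, -27, -27, 27, 27, 3, -15, -3]].
There the 2×2 minor on rows i ∈ {0, 1}, columns (j,k) ∈ {(0,0), (2,0)} is det [[18, -3], [27, 3]] = 135 ≠ 0, so this unfolding has rank ≥ 2; CP rank is at least every unfolding rank, so rank(T) ≥ 2. (Flattening ranks never certify an upper bound on CP rank; for that we must actually write T with 2 rank-1 terms.)
Upper bound — finding two terms. Write S_k = T[:,:,k] for the frontal slices: S₀ = [[18, -18, -3], [27, -27, 3]], S₁ = [[-18, 18, -15], [-27, 27, -15]], S₂ = [[-18, 18, 3], [-27, 27, -3]].
If T = a₁ ⊗ b₁ ⊗ c₁ + a₂ ⊗ b₂ ⊗ c₂ then each S_k = c₁[k]·a₁b₁ᵀ + c₂[k]·a₂b₂ᵀ. S₀ and S₁ are linearly independent, so a₁b₁ᵀ and a₂b₂ᵀ must span the same plane of matrices: they are the rank-1 matrices of the form x·S₀ + y·S₁.
The 2×2 minor of x·S₀ + y·S₁ on rows {0,1}, columns {0,2} is 135·x² − 135·y² = 135·(x − y)(x + y), vanishing at (x:y) = (1:1) and (1:-1).
M₁ = S₀ + S₁ = [[0, 0, -18], [0, 0, -12]] = (-6)·[3, 2][0, 0, 1]ᵀ and M₂ = S₀ − S₁ = [[36, -36, 12], [54, -54, 18]] = 6·[2, 3][3, -3, 1]ᵀ, so take a₁ = [3, 2], b₁ = [0, 0, 1], a₂ = [2, 3], b₂ = [3, -3, 1].
Each slice is an integer combination of E₁ = a₁b₁ᵀ and E₂ = a₂b₂ᵀ: S₀ = −3·E₁ + 3·E₂, S₁ = −3·E₁ − 3·E₂, S₂ = 3·E₁ − 3·E₂; reading off coefficients, c₁ = [-3, -3, 3] and c₂ = [3, -3, -3].
Hence T = [3, 2] ⊗ [0, 0, 1] ⊗ [-3, -3, 3] + [2, 3] ⊗ [3, -3, 1] ⊗ [3, -3, -3], so rank(T) ≤ 2.
These bounds meet, so rank(T) = 2.

rank(T) = 2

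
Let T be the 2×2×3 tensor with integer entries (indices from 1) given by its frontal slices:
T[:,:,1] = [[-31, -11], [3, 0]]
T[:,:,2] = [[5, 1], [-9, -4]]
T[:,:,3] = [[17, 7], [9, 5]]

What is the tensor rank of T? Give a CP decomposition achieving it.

rank(T) = 2

Lower bound: the mode-2 unfolding of T (rows indexed by j, columns by (i,k) = (1,1), (1,2), (1,3), (2,1), (2,2), (2,3)) is [[-31, 5, 17, 3, -9, 9], [-11, 1, 7, 0, -4, 5]].
There the 2×2 minor on rows j ∈ {1, 2}, columns (i,k) ∈ {(1,1), (1,2)} is det [[-31, 5], [-11, 1]] = 24 ≠ 0, so this unfolding has rank ≥ 2; CP rank is at least every unfolding rank, so rank(T) ≥ 2. (Unfolding ranks only ever bound the CP rank from below — rank(T) can be strictly larger than all of them — so the matching upper bound has to come from an explicit 2-term decomposition.)
Upper bound — finding two terms. Write S_k = T[:,:,k] for the frontal slices: S₁ = [[-31, -11], [3, 0]], S₂ = [[5, 1], [-9, -4]], S₃ = [[17, 7], [9, 5]].
If T = a₁ ⊗ b₁ ⊗ c₁ + a₂ ⊗ b₂ ⊗ c₂ then each S_k = c₁[k]·a₁b₁ᵀ + c₂[k]·a₂b₂ᵀ. S₁ and S₂ are linearly independent, so a₁b₁ᵀ and a₂b₂ᵀ must span the same plane of matrices: they are the rank-1 matrices of the form x·S₁ + y·S₂.
det(x·S₁ + y·S₂) is 33·x² + 22·xy − 11·y² = 11·(3·x − y)(x + y), vanishing at (x:y) = (1:3) and (1:-1).
M₁ = S₁ + 3·S₂ = [[-16, -8], [-24, -12]] = (-4)·[2, 3][2, 1]ᵀ and M₂ = S₁ − S₂ = [[-36, -12], [12, 4]] = (-4)·[3, -1][3, 1]ᵀ, so take a₁ = [2, 3], b₁ = [2, 1], a₂ = [3, -1], b₂ = [3, 1].
Each slice is an integer combination of E₁ = a₁b₁ᵀ and E₂ = a₂b₂ᵀ: S₁ = −E₁ − 3·E₂, S₂ = −E₁ + E₂, S₃ = 2·E₁ + E₂; reading off coefficients, c₁ = [-1, -1, 2] and c₂ = [-3, 1, 1].
Hence T = [2, 3] ⊗ [2, 1] ⊗ [-1, -1, 2] + [3, -1] ⊗ [3, 1] ⊗ [-3, 1, 1], so rank(T) ≤ 2.
These bounds meet, so rank(T) = 2.
Check entry T[1,2,3] = 7: (2)·(1)·(2) + (3)·(1)·(1) = 7.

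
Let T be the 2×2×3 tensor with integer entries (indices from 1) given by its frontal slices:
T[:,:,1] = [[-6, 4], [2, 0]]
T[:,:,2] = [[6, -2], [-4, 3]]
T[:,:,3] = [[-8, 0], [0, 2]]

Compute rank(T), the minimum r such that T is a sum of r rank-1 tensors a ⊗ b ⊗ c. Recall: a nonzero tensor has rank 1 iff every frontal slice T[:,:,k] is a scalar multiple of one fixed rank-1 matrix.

3

Lower bound: the mode-3 unfolding of T (rows indexed by k, columns by (i,j) = (1,1), (1,2), (2,1), (2,2)) is [[-6, 4, 2, 0], [6, -2, -4, 3], [-8, 0, 0, 2]].
There the 3×3 minor on rows k ∈ {1, 2, 3}, columns (i,j) ∈ {(1,1), (1,2), (2,1)} is det [[-6, 4, 2], [6, -2, -4], [-8, 0, 0]] = 96 ≠ 0, so this unfolding has rank ≥ 3; CP rank is at least every unfolding rank, so rank(T) ≥ 3. (Unfolding ranks only ever bound the CP rank from below — rank(T) can be strictly larger than all of them — so the matching upper bound has to come from an explicit 3-term decomposition.)
Upper bound: T is a sum of 3 rank-1 terms, T = [1, -2] ⊗ [1, -1] ⊗ [1, 1, 2] + [1, 0] ⊗ [1, 1] ⊗ [1, 1, -2] + [2, -1] ⊗ [2, -1] ⊗ [-2, 1, -2] (one valid choice — decompositions are not unique — normalised so each a, b is primitive with positive first nonzero entry; check it by expanding all entries), so rank(T) ≤ 3.
These bounds meet, so rank(T) = 3.
Check entry T[2,2,3] = 2: (-2)·(-1)·(2) + (0)·(1)·(-2) + (-1)·(-1)·(-2) = 2.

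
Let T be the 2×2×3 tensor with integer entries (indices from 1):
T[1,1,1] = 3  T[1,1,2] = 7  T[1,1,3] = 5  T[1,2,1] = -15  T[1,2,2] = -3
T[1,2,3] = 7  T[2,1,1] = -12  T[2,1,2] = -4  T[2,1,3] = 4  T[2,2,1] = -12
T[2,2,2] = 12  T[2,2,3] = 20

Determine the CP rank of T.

Lower bound: the mode-2 unfolding of T (rows indexed by j, columns by (i,k) = (1,1), (1,2), (1,3), (2,1), (2,2), (2,3)) is [[3, 7, 5, -12, -4, 4], [-15, -3, 7, -12, 12, 20]].
There the 2×2 minor on rows j ∈ {1, 2}, columns (i,k) ∈ {(1,1), (1,2)} is det [[3, 7], [-15, -3]] = 96 ≠ 0, so this unfolding has rank ≥ 2; CP rank is at least every unfolding rank, so rank(T) ≥ 2. (This is only a lower bound: in general the CP rank may exceed every unfolding rank, so we still need to exhibit 2 rank-1 terms summing to T.)
Upper bound — finding two terms. Write S_k = T[:,:,k] for the frontal slices: S₁ = [[3, -15], [-12, -12]], S₂ = [[7, -3], [-4, 12]], S₃ = [[5, 7], [4, 20]].
If T = a₁ ∘ b₁ ∘ c₁ + a₂ ∘ b₂ ∘ c₂ then each S_k = c₁[k]·a₁b₁ᵀ + c₂[k]·a₂b₂ᵀ. S₁ and S₂ are linearly independent, so a₁b₁ᵀ and a₂b₂ᵀ must span the same plane of matrices: they are the rank-1 matrices of the form x·S₁ + y·S₂.
det(x·S₁ + y·S₂) is −216·x² − 144·xy + 72·y² = (-72)·(3·x − y)(x + y), vanishing at (x:y) = (1:3) and (1:-1).
M₁ = S₁ + 3·S₂ = [[24, -24], [-24, 24]] = 24·[1, -1][1, -1]ᵀ and M₂ = S₁ − S₂ = [[-4, -12], [-8, -24]] = (-4)·[1, 2][1, 3]ᵀ, so take a₁ = [1, -1], b₁ = [1, -1], a₂ = [1, 2], b₂ = [1, 3].
Each slice is an integer combination of E₁ = a₁b₁ᵀ and E₂ = a₂b₂ᵀ: S₁ = 6·E₁ − 3·E₂, S₂ = 6·E₁ + E₂, S₃ = 2·E₁ + 3·E₂; reading off coefficients, c₁ = [6, 6, 2] and c₂ = [-3, 1, 3].
Hence T = [1, -1] ∘ [1, -1] ∘ [6, 6, 2] + [1, 2] ∘ [1, 3] ∘ [-3, 1, 3], so rank(T) ≤ 2.
These bounds meet, so rank(T) = 2.
Check entry T[1,2,3] = 7: (1)·(-1)·(2) + (1)·(3)·(3) = 7.

2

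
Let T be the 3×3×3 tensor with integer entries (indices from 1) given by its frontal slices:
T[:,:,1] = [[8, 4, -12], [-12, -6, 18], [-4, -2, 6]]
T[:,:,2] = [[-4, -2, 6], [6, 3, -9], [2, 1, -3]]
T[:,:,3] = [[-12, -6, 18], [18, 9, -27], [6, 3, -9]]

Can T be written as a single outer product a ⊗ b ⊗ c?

Yes

If T = a ⊗ b ⊗ c then every fibre of T is a multiple of the corresponding factor, so read the factors off the fibres through the nonzero entry T[1,1,1] = 8.
The mode-1 fibre T[:,1,1] = [8, -12, -4] gives a = [2, -3, -1] (primitive direction); the mode-2 fibre T[1,:,1] = [8, 4, -12] gives b = [2, 1, -3]; then c[k] = T[1,1,k] / (a[1]·b[1]) = [8, -4, -12] / 4 = [2, -1, -3].
Expanding [2, -3, -1] ⊗ [2, 1, -3] ⊗ [2, -1, -3] reproduces all 27 entries of T, so T = [2, -3, -1] ⊗ [2, 1, -3] ⊗ [2, -1, -3] and rank(T) ≤ 1.
Equivalently every frontal slice T[:,:,k] is c[k] times the rank-1 matrix [2, -3, -1] ⊗ [2, 1, -3]. So T has rank 1 (it is nonzero).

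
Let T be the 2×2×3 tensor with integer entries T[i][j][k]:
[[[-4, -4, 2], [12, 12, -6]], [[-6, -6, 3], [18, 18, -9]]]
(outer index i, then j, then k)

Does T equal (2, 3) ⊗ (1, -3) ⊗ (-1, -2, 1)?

Reconstruct entry (0,0,0) from the claimed factors: Σₗ aₗ[0]bₗ[0]cₗ[0] = (2)·(1)·(-1) = -2, but T[0,0,0] = -4. The claim is false.

No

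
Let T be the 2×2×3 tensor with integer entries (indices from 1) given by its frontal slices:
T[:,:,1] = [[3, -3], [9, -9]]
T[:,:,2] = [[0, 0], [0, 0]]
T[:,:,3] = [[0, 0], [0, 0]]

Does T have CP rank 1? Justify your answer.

If T = a ⊗ b ⊗ c then every fibre of T is a multiple of the corresponding factor, so read the factors off the fibres through the nonzero entry T[1,1,1] = 3.
The mode-1 fibre T[:,1,1] = [3, 9] gives a = (1, 3) (primitive direction); the mode-2 fibre T[1,:,1] = [3, -3] gives b = (1, -1); then c[k] = T[1,1,k] / (a[1]·b[1]) = [3, 0, 0] / 1 = (3, 0, 0).
Expanding (1, 3) ⊗ (1, -1) ⊗ (3, 0, 0) reproduces all 12 entries of T, so T = (1, 3) ⊗ (1, -1) ⊗ (3, 0, 0) and rank(T) ≤ 1.
Equivalently every frontal slice T[:,:,k] is c[k] times the rank-1 matrix (1, 3) ⊗ (1, -1). So T has rank 1 (it is nonzero).

Yes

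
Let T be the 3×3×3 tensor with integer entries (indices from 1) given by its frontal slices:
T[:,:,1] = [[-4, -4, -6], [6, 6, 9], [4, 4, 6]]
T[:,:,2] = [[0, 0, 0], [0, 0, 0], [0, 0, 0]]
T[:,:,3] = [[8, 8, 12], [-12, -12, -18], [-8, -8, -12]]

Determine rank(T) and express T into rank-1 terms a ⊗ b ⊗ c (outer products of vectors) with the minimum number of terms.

Lower bound: T ≠ 0 (e.g. T[1,1,1] = -4), so rank(T) ≥ 1.
Upper bound: if T = a ⊗ b ⊗ c then every fibre of T is a multiple of the corresponding factor, so read the factors off the fibres through the nonzero entry T[1,1,1] = -4.
The mode-1 fibre T[:,1,1] = [-4, 6, 4] gives a = [2, -3, -2] (primitive direction); the mode-2 fibre T[1,:,1] = [-4, -4, -6] gives b = [2, 2, 3]; then c[k] = T[1,1,k] / (a[1]·b[1]) = [-4, 0, 8] / 4 = [-1, 0, 2].
Expanding [2, -3, -2] ⊗ [2, 2, 3] ⊗ [-1, 0, 2] reproduces all 27 entries of T, so T = [2, -3, -2] ⊗ [2, 2, 3] ⊗ [-1, 0, 2] and rank(T) ≤ 1.
These bounds meet, so rank(T) = 1.
Check entry T[3,1,2] = 0: (-2)·(2)·(0) = 0.

rank(T) = 1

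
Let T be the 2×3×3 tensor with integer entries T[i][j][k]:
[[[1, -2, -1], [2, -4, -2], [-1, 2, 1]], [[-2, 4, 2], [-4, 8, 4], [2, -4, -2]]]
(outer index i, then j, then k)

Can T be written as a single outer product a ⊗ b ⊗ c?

Yes

If T = a ⊗ b ⊗ c then every fibre of T is a multiple of the corresponding factor, so read the factors off the fibres through the nonzero entry T[0,0,0] = 1.
The mode-1 fibre T[:,0,0] = [1, -2] gives a = [1, -2] (primitive direction); the mode-2 fibre T[0,:,0] = [1, 2, -1] gives b = [1, 2, -1]; then c[k] = T[0,0,k] / (a[0]·b[0]) = [1, -2, -1] / 1 = [1, -2, -1].
Expanding [1, -2] ⊗ [1, 2, -1] ⊗ [1, -2, -1] reproduces all 18 entries of T, so T = [1, -2] ⊗ [1, 2, -1] ⊗ [1, -2, -1] and rank(T) ≤ 1.
Equivalently every frontal slice T[:,:,k] is c[k] times the rank-1 matrix [1, -2] ⊗ [1, 2, -1]. So T has rank 1 (it is nonzero).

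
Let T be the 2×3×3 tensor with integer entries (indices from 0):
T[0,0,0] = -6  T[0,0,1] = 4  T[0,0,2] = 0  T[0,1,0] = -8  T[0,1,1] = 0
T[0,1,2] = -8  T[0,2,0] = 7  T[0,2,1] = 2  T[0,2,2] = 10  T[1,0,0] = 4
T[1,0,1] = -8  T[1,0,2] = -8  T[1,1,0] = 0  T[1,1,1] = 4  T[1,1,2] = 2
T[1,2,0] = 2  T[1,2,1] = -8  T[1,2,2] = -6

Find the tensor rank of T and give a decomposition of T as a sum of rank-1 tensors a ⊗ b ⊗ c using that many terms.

rank(T) = 3

Lower bound: the mode-2 unfolding of T (rows indexed by j, columns by (i,k) = (0,0), (0,1), (0,2), (1,0), (1,1), (1,2)) is [[-6, 4, 0, 4, -8, -8], [-8, 0, -8, 0, 4, 2], [7, 2, 10, 2, -8, -6]].
There the 3×3 minor on rows j ∈ {0, 1, 2}, columns (i,k) ∈ {(0,0), (0,1), (1,1)} is det [[-6, 4, -8], [-8, 0, 4], [7, 2, -8]] = 32 ≠ 0, so this unfolding has rank ≥ 3; CP rank is at least every unfolding rank, so rank(T) ≥ 3. (This is only a lower bound: in general the CP rank may exceed every unfolding rank, so we still need to exhibit 3 rank-1 terms summing to T.)
Upper bound: T is a sum of 3 rank-1 terms, T = [0, 1] ⊗ [0, 1, -1] ⊗ [0, 4, 2] + [1, -2] ⊗ [2, 0, 1] ⊗ [-1, 2, 2] + [1, 0] ⊗ [1, 2, -2] ⊗ [-4, 0, -4] (written with every a and b primitive with positive leading entry and the scale carried by c; CP decompositions are not unique, and this one is verified by expanding entrywise), so rank(T) ≤ 3.
These bounds meet, so rank(T) = 3.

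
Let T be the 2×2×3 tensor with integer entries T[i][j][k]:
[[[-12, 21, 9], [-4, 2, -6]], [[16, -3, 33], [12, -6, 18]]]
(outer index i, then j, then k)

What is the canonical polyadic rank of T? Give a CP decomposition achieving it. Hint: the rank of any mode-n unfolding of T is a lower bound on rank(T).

Lower bound: the mode-1 unfolding of T (rows indexed by i, columns by (j,k) = (0,0), (0,1), (0,2), (1,0), (1,1), (1,2)) is [[-12, 21, 9, -4, 2, -6], [16, -3, 33, 12, -6, 18]].
There the 2×2 minor on rows i ∈ {0, 1}, columns (j,k) ∈ {(0,0), (0,1)} is det [[-12, 21], [16, -3]] = -300 ≠ 0, so this unfolding has rank ≥ 2; CP rank is at least every unfolding rank, so rank(T) ≥ 2. (This is only a lower bound: in general the CP rank may exceed every unfolding rank, so we still need to exhibit 2 rank-1 terms summing to T.)
Upper bound — finding two terms. Write S_k = T[:,:,k] for the frontal slices: S₀ = [[-12, -4], [16, 12]], S₁ = [[21, 2], [-3, -6]], S₂ = [[9, -6], [33, 18]].
If T = a₁ ⊗ b₁ ⊗ c₁ + a₂ ⊗ b₂ ⊗ c₂ then each S_k = c₁[k]·a₁b₁ᵀ + c₂[k]·a₂b₂ᵀ. S₀ and S₁ are linearly independent, so a₁b₁ᵀ and a₂b₂ᵀ must span the same plane of matrices: they are the rank-1 matrices of the form x·S₀ + y·S₁.
det(x·S₀ + y·S₁) is −80·x² + 280·xy − 120·y² = (-40)·(x − 3·y)(2·x − y), vanishing at (x:y) = (3:1) and (1:2).
M₁ = 3·S₀ + S₁ = [[-15, -10], [45, 30]] = (-5)·[1, -3][3, 2]ᵀ and M₂ = S₀ + 2·S₁ = [[30, 0], [10, 0]] = 10·[3, 1][1, 0]ᵀ, so take a₁ = [1, -3], b₁ = [3, 2], a₂ = [3, 1], b₂ = [1, 0].
Each slice is an integer combination of E₁ = a₁b₁ᵀ and E₂ = a₂b₂ᵀ: S₀ = −2·E₁ − 2·E₂, S₁ = E₁ + 6·E₂, S₂ = −3·E₁ + 6·E₂; reading off coefficients, c₁ = [-2, 1, -3] and c₂ = [-2, 6, 6].
Hence T = [1, -3] ⊗ [3, 2] ⊗ [-2, 1, -3] + [3, 1] ⊗ [1, 0] ⊗ [-2, 6, 6], so rank(T) ≤ 2.
These bounds meet, so rank(T) = 2.

rank(T) = 2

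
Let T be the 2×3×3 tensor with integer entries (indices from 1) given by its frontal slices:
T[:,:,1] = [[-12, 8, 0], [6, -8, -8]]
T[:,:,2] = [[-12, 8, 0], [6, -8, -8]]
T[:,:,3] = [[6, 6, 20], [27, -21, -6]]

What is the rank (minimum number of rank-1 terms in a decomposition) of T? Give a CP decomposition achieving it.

rank(T) = 2

Lower bound: the mode-3 unfolding of T (rows indexed by k, columns by (i,j) = (1,1), (1,2), (1,3), (2,1), (2,2), (2,3)) is [[-12, 8, 0, 6, -8, -8], [-12, 8, 0, 6, -8, -8], [6, 6, 20, 27, -21, -6]].
There the 2×2 minor on rows k ∈ {1, 3}, columns (i,j) ∈ {(1,1), (1,2)} is det [[-12, 8], [6, 6]] = -120 ≠ 0, so this unfolding has rank ≥ 2; CP rank is at least every unfolding rank, so rank(T) ≥ 2. (This is only a lower bound: in general the CP rank may exceed every unfolding rank, so we still need to exhibit 2 rank-1 terms summing to T.)
Upper bound — finding two terms. Write S_k = T[:,:,k] for the frontal slices: S₁ = [[-12, 8, 0], [6, -8, -8]], S₂ = [[-12, 8, 0], [6, -8, -8]], S₃ = [[6, 6, 20], [27, -21, -6]].
If T = a₁ ⊗ b₁ ⊗ c₁ + a₂ ⊗ b₂ ⊗ c₂ then each S_k = c₁[k]·a₁b₁ᵀ + c₂[k]·a₂b₂ᵀ. S₁ and S₃ are linearly independent, so a₁b₁ᵀ and a₂b₂ᵀ must span the same plane of matrices: they are the rank-1 matrices of the form x·S₁ + y·S₃.
The 2×2 minor of x·S₁ + y·S₃ on rows {1,2}, columns {1,2} is 48·x² − 48·xy − 288·y² = 48·(x − 3·y)(x + 2·y), vanishing at (x:y) = (3:1) and (2:-1).
M₁ = 3·S₁ + S₃ = [[-30, 30, 20], [45, -45, -30]] = (-5)·(2, -3)(3, -3, -2)ᵀ and M₂ = 2·S₁ − S₃ = [[-30, 10, -20], [-15, 5, -10]] = (-5)·(2, 1)(3, -1, 2)ᵀ, so take a₁ = (2, -3), b₁ = (3, -3, -2), a₂ = (2, 1), b₂ = (3, -1, 2).
Each slice is an integer combination of E₁ = a₁b₁ᵀ and E₂ = a₂b₂ᵀ: S₁ = −E₁ − E₂, S₂ = −E₁ − E₂, S₃ = −2·E₁ + 3·E₂; reading off coefficients, c₁ = (-1, -1, -2) and c₂ = (-1, -1, 3).
Hence T = (2, -3) ⊗ (3, -3, -2) ⊗ (-1, -1, -2) + (2, 1) ⊗ (3, -1, 2) ⊗ (-1, -1, 3), so rank(T) ≤ 2.
These bounds meet, so rank(T) = 2.
Check entry T[1,1,1] = -12: (2)·(3)·(-1) + (2)·(3)·(-1) = -12.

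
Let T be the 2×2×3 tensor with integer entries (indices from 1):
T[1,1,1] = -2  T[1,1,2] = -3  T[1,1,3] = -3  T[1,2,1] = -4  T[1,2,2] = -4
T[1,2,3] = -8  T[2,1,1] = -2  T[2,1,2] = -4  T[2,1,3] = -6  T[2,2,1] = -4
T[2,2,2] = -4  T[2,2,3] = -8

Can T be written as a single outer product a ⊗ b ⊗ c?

No

The mode-3 unfolding of T (rows indexed by k, columns by (i,j) = (1,1), (1,2), (2,1), (2,2)) is [[-2, -4, -2, -4], [-3, -4, -4, -4], [-3, -8, -6, -8]].
There the 3×3 minor on rows k ∈ {1, 2, 3}, columns (i,j) ∈ {(1,1), (1,2), (2,1)} is det [[-2, -4, -2], [-3, -4, -4], [-3, -8, -6]] = 16 ≠ 0, so this unfolding has rank ≥ 3; CP rank is at least every unfolding rank, so rank(T) ≥ 3.
In particular rank(T) ≥ 3 > 1, so T is not rank-1.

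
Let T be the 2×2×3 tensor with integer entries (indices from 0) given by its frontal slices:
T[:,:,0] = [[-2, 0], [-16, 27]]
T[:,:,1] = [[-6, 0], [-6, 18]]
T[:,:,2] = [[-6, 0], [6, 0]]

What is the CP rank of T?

Lower bound: the mode-2 unfolding of T (rows indexed by j, columns by (i,k) = (0,0), (0,1), (0,2), (1,0), (1,1), (1,2)) is [[-2, -6, -6, -16, -6, 6], [0, 0, 0, 27, 18, 0]].
There the 2×2 minor on rows j ∈ {0, 1}, columns (i,k) ∈ {(0,0), (1,0)} is det [[-2, -16], [0, 27]] = -54 ≠ 0, so this unfolding has rank ≥ 2; CP rank is at least every unfolding rank, so rank(T) ≥ 2. (Flattening ranks never certify an upper bound on CP rank; for that we must actually write T with 2 rank-1 terms.)
Upper bound — finding two terms. Write S_k = T[:,:,k] for the frontal slices: S₀ = [[-2, 0], [-16, 27]], S₁ = [[-6, 0], [-6, 18]], S₂ = [[-6, 0], [6, 0]].
If T = a₁ ⊗ b₁ ⊗ c₁ + a₂ ⊗ b₂ ⊗ c₂ then each S_k = c₁[k]·a₁b₁ᵀ + c₂[k]·a₂b₂ᵀ. S₀ and S₁ are linearly independent, so a₁b₁ᵀ and a₂b₂ᵀ must span the same plane of matrices: they are the rank-1 matrices of the form x·S₀ + y·S₁.
det(x·S₀ + y·S₁) is −54·x² − 198·xy − 108·y² = (-18)·(x + 3·y)(3·x + 2·y), vanishing at (x:y) = (3:-1) and (2:-3).
M₁ = 3·S₀ − S₁ = [[0, 0], [-42, 63]] = (-21)·[0, 1][2, -3]ᵀ and M₂ = 2·S₀ − 3·S₁ = [[14, 0], [-14, 0]] = 14·[1, -1][1, 0]ᵀ, so take a₁ = [0, 1], b₁ = [2, -3], a₂ = [1, -1], b₂ = [1, 0].
Each slice is an integer combination of E₁ = a₁b₁ᵀ and E₂ = a₂b₂ᵀ: S₀ = −9·E₁ − 2·E₂, S₁ = −6·E₁ − 6·E₂, S₂ = −6·E₂; reading off coefficients, c₁ = [-9, -6, 0] and c₂ = [-2, -6, -6].
Hence T = [0, 1] ⊗ [2, -3] ⊗ [-9, -6, 0] + [1, -1] ⊗ [1, 0] ⊗ [-2, -6, -6], so rank(T) ≤ 2.
These bounds meet, so rank(T) = 2.

2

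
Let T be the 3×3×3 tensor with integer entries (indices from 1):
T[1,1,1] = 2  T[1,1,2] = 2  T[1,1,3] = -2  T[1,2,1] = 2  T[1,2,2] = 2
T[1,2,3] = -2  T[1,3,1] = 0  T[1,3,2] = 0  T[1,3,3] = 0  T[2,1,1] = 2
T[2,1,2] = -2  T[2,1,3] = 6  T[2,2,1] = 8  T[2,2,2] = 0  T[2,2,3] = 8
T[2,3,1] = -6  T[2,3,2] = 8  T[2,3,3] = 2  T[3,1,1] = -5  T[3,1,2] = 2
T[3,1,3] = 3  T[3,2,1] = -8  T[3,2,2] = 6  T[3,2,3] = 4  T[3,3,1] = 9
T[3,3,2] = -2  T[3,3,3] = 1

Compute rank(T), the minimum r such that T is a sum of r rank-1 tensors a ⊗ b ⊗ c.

Lower bound: the mode-1 unfolding of T (rows indexed by i, columns by (j,k) = (1,1), (1,2), (1,3), (2,1), (2,2), (2,3), (3,1), (3,2), (3,3)) is [[2, 2, -2, 2, 2, -2, 0, 0, 0], [2, -2, 6, 8, 0, 8, -6, 8, 2], [-5, 2, 3, -8, 6, 4, 9, -2, 1]].
There the 3×3 minor on rows i ∈ {1, 2, 3}, columns (j,k) ∈ {(1,1), (1,2), (1,3)} is det [[2, 2, -2], [2, -2, 6], [-5, 2, 3]] = -96 ≠ 0, so this unfolding has rank ≥ 3; CP rank is at least every unfolding rank, so rank(T) ≥ 3. (This is only a lower bound: in general the CP rank may exceed every unfolding rank, so we still need to exhibit 3 rank-1 terms summing to T.)
Upper bound: T is a sum of 3 rank-1 terms, T = [0, 1, -1] ⊗ [1, 2, -2] ⊗ [4, -2, 0] + [0, 2, 1] ⊗ [1, 2, 1] ⊗ [1, 2, 1] + [1, -2, -1] ⊗ [1, 1, 0] ⊗ [2, 2, -2] (one valid choice — decompositions are not unique — normalised so each a, b is primitive with positive first nonzero entry; check it by expanding all entries), so rank(T) ≤ 3.
These bounds meet, so rank(T) = 3.

3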